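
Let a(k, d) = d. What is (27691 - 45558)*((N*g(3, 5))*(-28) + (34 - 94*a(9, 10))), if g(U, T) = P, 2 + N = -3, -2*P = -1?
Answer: 14936812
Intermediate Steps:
P = 1/2 (P = -1/2*(-1) = 1/2 ≈ 0.50000)
N = -5 (N = -2 - 3 = -5)
g(U, T) = 1/2
(27691 - 45558)*((N*g(3, 5))*(-28) + (34 - 94*a(9, 10))) = (27691 - 45558)*(-5*1/2*(-28) + (34 - 94*10)) = -17867*(-5/2*(-28) + (34 - 940)) = -17867*(70 - 906) = -17867*(-836) = 14936812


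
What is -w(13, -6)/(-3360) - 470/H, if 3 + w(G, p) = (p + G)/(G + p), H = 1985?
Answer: -158317/666960 ≈ -0.23737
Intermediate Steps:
w(G, p) = -2 (w(G, p) = -3 + (p + G)/(G + p) = -3 + (G + p)/(G + p) = -3 + 1 = -2)
-w(13, -6)/(-3360) - 470/H = -1*(-2)/(-3360) - 470/1985 = 2*(-1/3360) - 470*1/1985 = -1/1680 - 94/397 = -158317/666960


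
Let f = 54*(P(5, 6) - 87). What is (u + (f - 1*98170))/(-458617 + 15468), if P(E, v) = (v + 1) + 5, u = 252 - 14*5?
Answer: 102038/443149 ≈ 0.23026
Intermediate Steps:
u = 182 (u = 252 - 70 = 182)
P(E, v) = 6 + v (P(E, v) = (1 + v) + 5 = 6 + v)
f = -4050 (f = 54*((6 + 6) - 87) = 54*(12 - 87) = 54*(-75) = -4050)
(u + (f - 1*98170))/(-458617 + 15468) = (182 + (-4050 - 1*98170))/(-458617 + 15468) = (182 + (-4050 - 98170))/(-443149) = (182 - 102220)*(-1/443149) = -102038*(-1/443149) = 102038/443149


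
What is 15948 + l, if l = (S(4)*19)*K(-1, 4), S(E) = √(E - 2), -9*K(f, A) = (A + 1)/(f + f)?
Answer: 15948 + 95*√2/18 ≈ 15955.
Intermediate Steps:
K(f, A) = -(1 + A)/(18*f) (K(f, A) = -(A + 1)/(9*(f + f)) = -(1 + A)/(9*(2*f)) = -(1 + A)*1/(2*f)/9 = -(1 + A)/(18*f))
S(E) = √(-2 + E)
l = 95*√2/18 (l = (√(-2 + 4)*19)*((1/18)*(-1 - 1*4)/(-1)) = (√2*19)*((1/18)*(-1)*(-1 - 4)) = (19*√2)*((1/18)*(-1)*(-5)) = (19*√2)*(5/18) = 95*√2/18 ≈ 7.4639)
15948 + l = 15948 + 95*√2/18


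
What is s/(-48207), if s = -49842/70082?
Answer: 8307/563073829 ≈ 1.4753e-5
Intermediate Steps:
s = -24921/35041 (s = -49842*1/70082 = -24921/35041 ≈ -0.71119)
s/(-48207) = -24921/35041/(-48207) = -24921/35041*(-1/48207) = 8307/563073829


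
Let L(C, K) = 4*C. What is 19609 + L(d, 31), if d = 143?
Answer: 20181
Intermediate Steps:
19609 + L(d, 31) = 19609 + 4*143 = 19609 + 572 = 20181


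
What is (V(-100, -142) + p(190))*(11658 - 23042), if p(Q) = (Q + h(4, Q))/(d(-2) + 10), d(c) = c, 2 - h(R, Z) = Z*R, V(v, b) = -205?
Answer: 3141984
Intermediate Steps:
h(R, Z) = 2 - R*Z (h(R, Z) = 2 - Z*R = 2 - R*Z)
p(Q) = ¼ - 3*Q/8 (p(Q) = (Q + (2 - 1*4*Q))/(-2 + 10) = (Q + (2 - 4*Q))/8 = (2 - 3*Q)*(⅛) = ¼ - 3*Q/8)
(V(-100, -142) + p(190))*(11658 - 23042) = (-205 + (¼ - 3/8*190))*(11658 - 23042) = (-205 + (¼ - 285/4))*(-11384) = (-205 - 71)*(-11384) = -276*(-11384) = 3141984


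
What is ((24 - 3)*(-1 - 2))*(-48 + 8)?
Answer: 2520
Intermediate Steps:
((24 - 3)*(-1 - 2))*(-48 + 8) = (21*(-3))*(-40) = -63*(-40) = 2520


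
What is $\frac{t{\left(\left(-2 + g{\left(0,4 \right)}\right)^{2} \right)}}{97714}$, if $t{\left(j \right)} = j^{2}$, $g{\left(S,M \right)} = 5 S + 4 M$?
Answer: $\frac{19208}{48857} \approx 0.39315$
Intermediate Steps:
$g{\left(S,M \right)} = 4 M + 5 S$
$\frac{t{\left(\left(-2 + g{\left(0,4 \right)}\right)^{2} \right)}}{97714} = \frac{\left(\left(-2 + \left(4 \cdot 4 + 5 \cdot 0\right)\right)^{2}\right)^{2}}{97714} = \left(\left(-2 + \left(16 + 0\right)\right)^{2}\right)^{2} \cdot \frac{1}{97714} = \left(\left(-2 + 16\right)^{2}\right)^{2} \cdot \frac{1}{97714} = \left(14^{2}\right)^{2} \cdot \frac{1}{97714} = 196^{2} \cdot \frac{1}{97714} = 38416 \cdot \frac{1}{97714} = \frac{19208}{48857}$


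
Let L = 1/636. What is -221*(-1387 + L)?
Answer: 194950951/636 ≈ 3.0653e+5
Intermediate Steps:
L = 1/636 ≈ 0.0015723
-221*(-1387 + L) = -221*(-1387 + 1/636) = -221*(-882131/636) = 194950951/636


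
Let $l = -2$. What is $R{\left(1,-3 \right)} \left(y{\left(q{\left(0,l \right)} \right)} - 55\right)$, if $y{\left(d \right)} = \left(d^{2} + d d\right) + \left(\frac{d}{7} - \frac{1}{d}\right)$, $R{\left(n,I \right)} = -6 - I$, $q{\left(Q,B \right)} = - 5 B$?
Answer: $- \frac{30729}{70} \approx -438.99$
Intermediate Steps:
$y{\left(d \right)} = - \frac{1}{d} + 2 d^{2} + \frac{d}{7}$ ($y{\left(d \right)} = \left(d^{2} + d^{2}\right) + \left(d \frac{1}{7} - \frac{1}{d}\right) = 2 d^{2} + \left(\frac{d}{7} - \frac{1}{d}\right) = 2 d^{2} + \left(- \frac{1}{d} + \frac{d}{7}\right) = - \frac{1}{d} + 2 d^{2} + \frac{d}{7}$)
$R{\left(1,-3 \right)} \left(y{\left(q{\left(0,l \right)} \right)} - 55\right) = \left(-6 - -3\right) \left(\left(- \frac{1}{\left(-5\right) \left(-2\right)} + 2 \left(\left(-5\right) \left(-2\right)\right)^{2} + \frac{\left(-5\right) \left(-2\right)}{7}\right) - 55\right) = \left(-6 + 3\right) \left(\left(- \frac{1}{10} + 2 \cdot 10^{2} + \frac{1}{7} \cdot 10\right) - 55\right) = - 3 \left(\left(\left(-1\right) \frac{1}{10} + 2 \cdot 100 + \frac{10}{7}\right) - 55\right) = - 3 \left(\left(- \frac{1}{10} + 200 + \frac{10}{7}\right) - 55\right) = - 3 \left(\frac{14093}{70} - 55\right) = \left(-3\right) \frac{10243}{70} = - \frac{30729}{70}$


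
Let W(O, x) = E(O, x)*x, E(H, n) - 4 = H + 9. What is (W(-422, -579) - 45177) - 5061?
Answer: 186573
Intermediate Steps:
E(H, n) = 13 + H (E(H, n) = 4 + (H + 9) = 4 + (9 + H) = 13 + H)
W(O, x) = x*(13 + O) (W(O, x) = (13 + O)*x = x*(13 + O))
(W(-422, -579) - 45177) - 5061 = (-579*(13 - 422) - 45177) - 5061 = (-579*(-409) - 45177) - 5061 = (236811 - 45177) - 5061 = 191634 - 5061 = 186573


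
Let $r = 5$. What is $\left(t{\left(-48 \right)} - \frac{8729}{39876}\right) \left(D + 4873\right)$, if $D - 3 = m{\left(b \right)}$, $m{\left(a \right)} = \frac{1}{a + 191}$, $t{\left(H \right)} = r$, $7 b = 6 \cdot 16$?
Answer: $\frac{444046197355}{19047436} \approx 23313.0$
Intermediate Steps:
$b = \frac{96}{7}$ ($b = \frac{6 \cdot 16}{7} = \frac{1}{7} \cdot 96 = \frac{96}{7} \approx 13.714$)
$t{\left(H \right)} = 5$
$m{\left(a \right)} = \frac{1}{191 + a}$
$D = \frac{4306}{1433}$ ($D = 3 + \frac{1}{191 + \frac{96}{7}} = 3 + \frac{1}{\frac{1433}{7}} = 3 + \frac{7}{1433} = \frac{4306}{1433} \approx 3.0049$)
$\left(t{\left(-48 \right)} - \frac{8729}{39876}\right) \left(D + 4873\right) = \left(5 - \frac{8729}{39876}\right) \left(\frac{4306}{1433} + 4873\right) = \left(5 - \frac{8729}{39876}\right) \frac{6987315}{1433} = \frac{190651}{39876} \cdot \frac{6987315}{1433} = \frac{444046197355}{19047436}$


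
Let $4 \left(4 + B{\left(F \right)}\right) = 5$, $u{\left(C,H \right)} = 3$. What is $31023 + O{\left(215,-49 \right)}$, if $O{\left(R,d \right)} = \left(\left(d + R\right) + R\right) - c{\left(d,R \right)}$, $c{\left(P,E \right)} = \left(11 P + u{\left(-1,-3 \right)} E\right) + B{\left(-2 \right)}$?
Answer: $\frac{125203}{4} \approx 31301.0$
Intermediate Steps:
$B{\left(F \right)} = - \frac{11}{4}$ ($B{\left(F \right)} = -4 + \frac{1}{4} \cdot 5 = -4 + \frac{5}{4} = - \frac{11}{4}$)
$c{\left(P,E \right)} = - \frac{11}{4} + 3 E + 11 P$ ($c{\left(P,E \right)} = \left(11 P + 3 E\right) - \frac{11}{4} = \left(3 E + 11 P\right) - \frac{11}{4} = - \frac{11}{4} + 3 E + 11 P$)
$O{\left(R,d \right)} = \frac{11}{4} - R - 10 d$ ($O{\left(R,d \right)} = \left(\left(d + R\right) + R\right) - \left(- \frac{11}{4} + 3 R + 11 d\right) = \left(\left(R + d\right) + R\right) - \left(- \frac{11}{4} + 3 R + 11 d\right) = \left(d + 2 R\right) - \left(- \frac{11}{4} + 3 R + 11 d\right) = \frac{11}{4} - R - 10 d$)
$31023 + O{\left(215,-49 \right)} = 31023 - - \frac{1111}{4} = 31023 + \left(\frac{11}{4} - 215 + 490\right) = 31023 + \frac{1111}{4} = \frac{125203}{4}$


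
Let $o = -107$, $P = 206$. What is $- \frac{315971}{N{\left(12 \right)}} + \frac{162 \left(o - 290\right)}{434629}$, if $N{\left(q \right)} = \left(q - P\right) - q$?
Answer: $\frac{137316911075}{89533574} \approx 1533.7$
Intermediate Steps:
$N{\left(q \right)} = -206$ ($N{\left(q \right)} = \left(q - 206\right) - q = \left(-206 + q\right) - q = -206$)
$- \frac{315971}{N{\left(12 \right)}} + \frac{162 \left(o - 290\right)}{434629} = - \frac{315971}{-206} + \frac{162 \left(-107 - 290\right)}{434629} = \left(-315971\right) \left(- \frac{1}{206}\right) + 162 \left(-397\right) \frac{1}{434629} = \frac{315971}{206} - \frac{64314}{434629} = \frac{137316911075}{89533574}$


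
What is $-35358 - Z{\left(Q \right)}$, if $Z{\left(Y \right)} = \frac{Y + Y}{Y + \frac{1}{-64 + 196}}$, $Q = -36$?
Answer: $- \frac{167995362}{4751} \approx -35360.0$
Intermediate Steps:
$Z{\left(Y \right)} = \frac{2 Y}{\frac{1}{132} + Y}$ ($Z{\left(Y \right)} = \frac{2 Y}{Y + \frac{1}{132}} = \frac{2 Y}{\frac{1}{132} + Y}$)
$-35358 - Z{\left(Q \right)} = -35358 - 264 \left(-36\right) \frac{1}{1 + 132 \left(-36\right)} = -35358 - 264 \left(-36\right) \frac{1}{1 - 4752} = -35358 - 264 \left(-36\right) \frac{1}{-4751} = -35358 - 264 \left(-36\right) \left(- \frac{1}{4751}\right) = -35358 - \frac{9504}{4751} = - \frac{167995362}{4751}$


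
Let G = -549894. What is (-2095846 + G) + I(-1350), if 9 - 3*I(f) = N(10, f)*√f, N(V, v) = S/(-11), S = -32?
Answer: -2645737 - 160*I*√6/11 ≈ -2.6457e+6 - 35.629*I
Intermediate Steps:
N(V, v) = 32/11 (N(V, v) = -32/(-11) = -32*(-1/11) = 32/11)
I(f) = 3 - 32*√f/33
(-2095846 + G) + I(-1350) = (-2095846 - 549894) + (3 - 160*I*√6/11) = -2645740 + (3 - 160*I*√6/11) = -2645737 - 160*I*√6/11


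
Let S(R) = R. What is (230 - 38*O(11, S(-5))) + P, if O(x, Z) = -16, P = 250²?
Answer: 63338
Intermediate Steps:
P = 62500
(230 - 38*O(11, S(-5))) + P = (230 - 38*(-16)) + 62500 = (230 + 608) + 62500 = 838 + 62500 = 63338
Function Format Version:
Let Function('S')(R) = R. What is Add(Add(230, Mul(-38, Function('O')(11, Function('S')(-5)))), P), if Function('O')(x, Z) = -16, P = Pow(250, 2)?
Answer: 63338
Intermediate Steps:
P = 62500
Add(Add(230, Mul(-38, Function('O')(11, Function('S')(-5)))), P) = Add(Add(230, Mul(-38, -16)), 62500) = Add(Add(230, 608), 62500) = Add(838, 62500) = 63338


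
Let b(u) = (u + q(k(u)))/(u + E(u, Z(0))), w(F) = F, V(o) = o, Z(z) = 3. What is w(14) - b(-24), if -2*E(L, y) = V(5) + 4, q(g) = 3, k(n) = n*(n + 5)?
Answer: 252/19 ≈ 13.263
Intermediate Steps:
k(n) = n*(5 + n)
E(L, y) = -9/2 (E(L, y) = -(5 + 4)/2 = -½*9 = -9/2)
b(u) = (3 + u)/(-9/2 + u) (b(u) = (u + 3)/(u - 9/2) = (3 + u)/(-9/2 + u))
w(14) - b(-24) = 14 - 2*(3 - 24)/(-9 + 2*(-24)) = 14 - 2*(-21)/(-9 - 48) = 14 - 2*(-21)/(-57) = 14 - 2*(-1)*(-21)/57 = 14 - 1*14/19 = 14 - 14/19 = 252/19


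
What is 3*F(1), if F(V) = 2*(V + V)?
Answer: 12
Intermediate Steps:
F(V) = 4*V (F(V) = 2*(2*V) = 4*V)
3*F(1) = 3*(4*1) = 3*4 = 12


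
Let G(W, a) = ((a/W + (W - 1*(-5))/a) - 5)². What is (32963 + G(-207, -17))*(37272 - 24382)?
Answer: 5269346548413230/12383361 ≈ 4.2552e+8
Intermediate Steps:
G(W, a) = (-5 + a/W + (5 + W)/a)² (G(W, a) = ((a/W + (W + 5)/a) - 5)² = ((a/W + (5 + W)/a) - 5)² = (-5 + a/W + (5 + W)/a)²)
(32963 + G(-207, -17))*(37272 - 24382) = (32963 + ((-207)² + (-17)² + 5*(-207) - 5*(-207)*(-17))²/((-207)²*(-17)²))*(37272 - 24382) = (32963 + (1/42849)*(1/289)*(42849 + 289 - 1035 - 17595)²)*12890 = (32963 + (1/42849)*(1/289)*24508²)*12890 = (32963 + (1/42849)*(1/289)*600642064)*12890 = (32963 + 600642064/12383361)*12890 = (408793370707/12383361)*12890 = 5269346548413230/12383361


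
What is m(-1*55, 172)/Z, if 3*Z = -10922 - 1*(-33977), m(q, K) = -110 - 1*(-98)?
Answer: -12/7685 ≈ -0.0015615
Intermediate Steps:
m(q, K) = -12 (m(q, K) = -110 + 98 = -12)
Z = 7685 (Z = (-10922 - 1*(-33977))/3 = (-10922 + 33977)/3 = (1/3)*23055 = 7685)
m(-1*55, 172)/Z = -12/7685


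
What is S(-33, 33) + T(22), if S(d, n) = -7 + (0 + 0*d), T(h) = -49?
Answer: -56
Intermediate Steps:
S(d, n) = -7 (S(d, n) = -7 + (0 + 0) = -7 + 0 = -7)
S(-33, 33) + T(22) = -7 - 49 = -56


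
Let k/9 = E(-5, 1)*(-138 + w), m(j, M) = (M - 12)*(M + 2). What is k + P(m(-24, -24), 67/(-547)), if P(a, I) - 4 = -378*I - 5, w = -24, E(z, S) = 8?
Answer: -6355429/547 ≈ -11619.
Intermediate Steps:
m(j, M) = (-12 + M)*(2 + M)
P(a, I) = -1 - 378*I (P(a, I) = 4 + (-378*I - 5) = 4 + (-5 - 378*I) = -1 - 378*I)
k = -11664 (k = 9*(8*(-138 - 24)) = 9*(8*(-162)) = 9*(-1296) = -11664)
k + P(m(-24, -24), 67/(-547)) = -11664 + (-1 - 25326/(-547)) = -11664 + (-1 - 25326*(-1)/547) = -11664 + (-1 - 378*(-67/547)) = -11664 + (-1 + 25326/547) = -11664 + 24779/547 = -6355429/547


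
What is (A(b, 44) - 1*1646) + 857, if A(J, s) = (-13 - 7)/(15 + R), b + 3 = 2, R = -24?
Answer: -7081/9 ≈ -786.78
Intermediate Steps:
b = -1 (b = -3 + 2 = -1)
A(J, s) = 20/9 (A(J, s) = (-13 - 7)/(15 - 24) = -20/(-9) = -20*(-⅑) = 20/9)
(A(b, 44) - 1*1646) + 857 = (20/9 - 1*1646) + 857 = (20/9 - 1646) + 857 = -14794/9 + 857 = -7081/9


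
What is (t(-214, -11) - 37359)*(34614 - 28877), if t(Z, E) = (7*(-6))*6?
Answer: -215774307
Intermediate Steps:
t(Z, E) = -252 (t(Z, E) = -42*6 = -252)
(t(-214, -11) - 37359)*(34614 - 28877) = (-252 - 37359)*(34614 - 28877) = -37611*5737 = -215774307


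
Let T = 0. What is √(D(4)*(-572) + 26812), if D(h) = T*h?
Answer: 2*√6703 ≈ 163.74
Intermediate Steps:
D(h) = 0 (D(h) = 0*h = 0)
√(D(4)*(-572) + 26812) = √(0*(-572) + 26812) = √(0 + 26812) = √26812 = 2*√6703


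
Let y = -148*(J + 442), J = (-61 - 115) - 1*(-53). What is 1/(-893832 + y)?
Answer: -1/941044 ≈ -1.0626e-6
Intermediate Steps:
J = -123 (J = -176 + 53 = -123)
y = -47212 (y = -148*(-123 + 442) = -148*319 = -47212)
1/(-893832 + y) = 1/(-893832 - 47212) = 1/(-941044) = -1/941044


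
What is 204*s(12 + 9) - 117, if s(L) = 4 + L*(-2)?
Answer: -7869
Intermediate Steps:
s(L) = 4 - 2*L
204*s(12 + 9) - 117 = 204*(4 - 2*(12 + 9)) - 117 = 204*(4 - 2*21) - 117 = 204*(4 - 42) - 117 = 204*(-38) - 117 = -7752 - 117 = -7869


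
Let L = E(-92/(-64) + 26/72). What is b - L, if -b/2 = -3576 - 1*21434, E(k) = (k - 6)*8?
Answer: 900965/18 ≈ 50054.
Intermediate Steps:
E(k) = -48 + 8*k (E(k) = (-6 + k)*8 = -48 + 8*k)
L = -605/18 (L = -48 + 8*(-92/(-64) + 26/72) = -48 + 8*(-92*(-1/64) + 26*(1/72)) = -48 + 8*(23/16 + 13/36) = -48 + 8*(259/144) = -48 + 259/18 = -605/18 ≈ -33.611)
b = 50020 (b = -2*(-3576 - 1*21434) = -2*(-3576 - 21434) = -2*(-25010) = 50020)
b - L = 50020 - 1*(-605/18) = 50020 + 605/18 = 900965/18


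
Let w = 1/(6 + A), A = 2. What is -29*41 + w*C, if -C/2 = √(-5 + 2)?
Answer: -1189 - I*√3/4 ≈ -1189.0 - 0.43301*I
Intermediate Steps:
C = -2*I*√3 (C = -2*√(-5 + 2) = -2*I*√3 ≈ -3.4641*I)
w = ⅛ (w = 1/(6 + 2) = 1/8 = ⅛ ≈ 0.12500)
-29*41 + w*C = -29*41 + (-2*I*√3)/8 = -1189 - I*√3/4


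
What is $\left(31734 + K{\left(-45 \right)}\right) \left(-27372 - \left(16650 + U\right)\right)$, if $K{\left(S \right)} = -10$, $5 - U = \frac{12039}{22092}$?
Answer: $- \frac{367330853395}{263} \approx -1.3967 \cdot 10^{9}$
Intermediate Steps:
$U = \frac{32807}{7364}$ ($U = 5 - \frac{12039}{22092} = 5 - 12039 \cdot \frac{1}{22092} = 5 - \frac{4013}{7364} = \frac{32807}{7364} \approx 4.455$)
$\left(31734 + K{\left(-45 \right)}\right) \left(-27372 - \left(16650 + U\right)\right) = \left(31734 - 10\right) \left(-27372 - \frac{122643407}{7364}\right) = 31724 \left(-27372 - \frac{122643407}{7364}\right) = 31724 \left(- \frac{324210815}{7364}\right) = - \frac{367330853395}{263}$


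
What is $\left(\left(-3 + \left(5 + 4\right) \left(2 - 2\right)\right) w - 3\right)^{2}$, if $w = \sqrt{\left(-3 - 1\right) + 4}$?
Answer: $9$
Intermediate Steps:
$w = 0$ ($w = \sqrt{-4 + 4} = \sqrt{0} = 0$)
$\left(\left(-3 + \left(5 + 4\right) \left(2 - 2\right)\right) w - 3\right)^{2} = \left(\left(-3 + \left(5 + 4\right) \left(2 - 2\right)\right) 0 - 3\right)^{2} = \left(\left(-3 + 9 \cdot 0\right) 0 - 3\right)^{2} = \left(\left(-3 + 0\right) 0 - 3\right)^{2} = \left(\left(-3\right) 0 - 3\right)^{2} = \left(0 - 3\right)^{2} = \left(-3\right)^{2} = 9$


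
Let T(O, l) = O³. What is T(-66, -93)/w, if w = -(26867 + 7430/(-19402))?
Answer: 25824062/2413269 ≈ 10.701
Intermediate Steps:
w = -260633052/9701 (w = -(26867 + 7430*(-1/19402)) = -(26867 - 3715/9701) = -1*260633052/9701 = -260633052/9701 ≈ -26867.)
T(-66, -93)/w = (-66)³/(-260633052/9701) = -287496*(-9701/260633052) = 25824062/2413269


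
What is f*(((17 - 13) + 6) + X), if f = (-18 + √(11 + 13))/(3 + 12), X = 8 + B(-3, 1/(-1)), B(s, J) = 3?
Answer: -126/5 + 14*√6/5 ≈ -18.341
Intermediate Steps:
X = 11 (X = 8 + 3 = 11)
f = -6/5 + 2*√6/15 (f = (-18 + √24)/15 = (-18 + 2*√6)*(1/15) = -6/5 + 2*√6/15 ≈ -0.87340)
f*(((17 - 13) + 6) + X) = (-6/5 + 2*√6/15)*(((17 - 13) + 6) + 11) = (-6/5 + 2*√6/15)*((4 + 6) + 11) = (-6/5 + 2*√6/15)*(10 + 11) = (-6/5 + 2*√6/15)*21 = -126/5 + 14*√6/5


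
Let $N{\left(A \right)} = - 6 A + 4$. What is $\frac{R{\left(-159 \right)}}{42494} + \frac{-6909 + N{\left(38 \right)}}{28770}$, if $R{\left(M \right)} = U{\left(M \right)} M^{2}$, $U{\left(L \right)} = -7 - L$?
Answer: $\frac{7875122467}{87325170} \approx 90.182$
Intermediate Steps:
$N{\left(A \right)} = 4 - 6 A$
$R{\left(M \right)} = M^{2} \left(-7 - M\right)$ ($R{\left(M \right)} = \left(-7 - M\right) M^{2} = M^{2} \left(-7 - M\right)$)
$\frac{R{\left(-159 \right)}}{42494} + \frac{-6909 + N{\left(38 \right)}}{28770} = \frac{\left(-159\right)^{2} \left(-7 - -159\right)}{42494} + \frac{-6909 + \left(4 - 228\right)}{28770} = 25281 \left(-7 + 159\right) \frac{1}{42494} + \left(-6909 + \left(4 - 228\right)\right) \frac{1}{28770} = 25281 \cdot 152 \cdot \frac{1}{42494} + \left(-6909 - 224\right) \frac{1}{28770} = 3842712 \cdot \frac{1}{42494} - \frac{1019}{4110} = \frac{1921356}{21247} - \frac{1019}{4110} = \frac{7875122467}{87325170}$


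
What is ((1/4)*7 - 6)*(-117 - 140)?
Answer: 4369/4 ≈ 1092.3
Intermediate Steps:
((1/4)*7 - 6)*(-117 - 140) = ((1*(1/4))*7 - 6)*(-257) = ((1/4)*7 - 6)*(-257) = (7/4 - 6)*(-257) = -17/4*(-257) = 4369/4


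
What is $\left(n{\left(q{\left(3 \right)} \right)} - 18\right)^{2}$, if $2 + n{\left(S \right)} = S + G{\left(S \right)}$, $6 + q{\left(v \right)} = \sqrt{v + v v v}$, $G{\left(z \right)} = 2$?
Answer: $\left(24 - \sqrt{30}\right)^{2} \approx 343.09$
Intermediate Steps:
$q{\left(v \right)} = -6 + \sqrt{v + v^{3}}$ ($q{\left(v \right)} = -6 + \sqrt{v + v v v} = -6 + \sqrt{v + v^{2} v} = -6 + \sqrt{v + v^{3}}$)
$n{\left(S \right)} = S$ ($n{\left(S \right)} = -2 + \left(S + 2\right) = -2 + \left(2 + S\right) = S$)
$\left(n{\left(q{\left(3 \right)} \right)} - 18\right)^{2} = \left(\left(-6 + \sqrt{3 + 3^{3}}\right) - 18\right)^{2} = \left(\left(-6 + \sqrt{3 + 27}\right) - 18\right)^{2} = \left(\left(-6 + \sqrt{30}\right) - 18\right)^{2} = \left(-24 + \sqrt{30}\right)^{2}$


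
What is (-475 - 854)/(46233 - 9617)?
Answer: -1329/36616 ≈ -0.036296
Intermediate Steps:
(-475 - 854)/(46233 - 9617) = -1329/36616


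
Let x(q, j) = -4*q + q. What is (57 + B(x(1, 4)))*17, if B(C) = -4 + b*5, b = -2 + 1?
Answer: 816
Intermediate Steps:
b = -1
x(q, j) = -3*q
B(C) = -9 (B(C) = -4 - 1*5 = -4 - 5 = -9)
(57 + B(x(1, 4)))*17 = (57 - 9)*17 = 48*17 = 816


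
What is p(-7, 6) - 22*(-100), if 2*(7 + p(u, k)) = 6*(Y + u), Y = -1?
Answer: 2169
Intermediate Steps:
p(u, k) = -10 + 3*u (p(u, k) = -7 + (6*(-1 + u))/2 = -7 + (-6 + 6*u)/2 = -7 + (-3 + 3*u) = -10 + 3*u)
p(-7, 6) - 22*(-100) = (-10 + 3*(-7)) - 22*(-100) = (-10 - 21) + 2200 = -31 + 2200 = 2169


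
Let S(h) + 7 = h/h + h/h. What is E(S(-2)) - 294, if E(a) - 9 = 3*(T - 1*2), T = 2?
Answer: -285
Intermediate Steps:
S(h) = -5 (S(h) = -7 + (h/h + h/h) = -7 + (1 + 1) = -7 + 2 = -5)
E(a) = 9 (E(a) = 9 + 3*(2 - 1*2) = 9 + 3*(2 - 2) = 9 + 3*0 = 9 + 0 = 9)
E(S(-2)) - 294 = 9 - 294 = -285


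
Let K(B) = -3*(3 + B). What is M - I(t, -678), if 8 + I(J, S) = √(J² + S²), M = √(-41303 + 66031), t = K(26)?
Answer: 8 - 3*√51917 + 2*√6182 ≈ -518.31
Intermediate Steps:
K(B) = -9 - 3*B
t = -87 (t = -9 - 3*26 = -9 - 78 = -87)
M = 2*√6182 (M = √24728 = 2*√6182 ≈ 157.25)
I(J, S) = -8 + √(J² + S²)
M - I(t, -678) = 2*√6182 - (-8 + √((-87)² + (-678)²)) = 2*√6182 - (-8 + √(7569 + 459684)) = 2*√6182 - (-8 + √467253) = 2*√6182 - (-8 + 3*√51917) = 2*√6182 + (8 - 3*√51917) = 8 - 3*√51917 + 2*√6182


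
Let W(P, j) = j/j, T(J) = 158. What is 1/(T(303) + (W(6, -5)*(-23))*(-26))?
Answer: 1/756 ≈ 0.0013228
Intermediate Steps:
W(P, j) = 1
1/(T(303) + (W(6, -5)*(-23))*(-26)) = 1/(158 + (1*(-23))*(-26)) = 1/(158 - 23*(-26)) = 1/(158 + 598) = 1/756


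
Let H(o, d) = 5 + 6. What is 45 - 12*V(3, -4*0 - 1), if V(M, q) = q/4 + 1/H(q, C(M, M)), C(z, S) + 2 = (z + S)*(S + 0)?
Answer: 516/11 ≈ 46.909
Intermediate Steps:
C(z, S) = -2 + S*(S + z) (C(z, S) = -2 + (z + S)*(S + 0) = -2 + (S + z)*S = -2 + S*(S + z))
H(o, d) = 11
V(M, q) = 1/11 + q/4 (V(M, q) = q/4 + 1/11 = 1/11 + q/4)
45 - 12*V(3, -4*0 - 1) = 45 - 12*(1/11 + (-4*0 - 1)/4) = 45 - 12*(1/11 + (0 - 1)/4) = 45 - 12*(1/11 + (1/4)*(-1)) = 45 - 12*(1/11 - 1/4) = 45 - 12*(-7/44) = 45 + 21/11 = 516/11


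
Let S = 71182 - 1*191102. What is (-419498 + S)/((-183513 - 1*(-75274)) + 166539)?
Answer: -24519/2650 ≈ -9.2525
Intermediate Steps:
S = -119920 (S = 71182 - 191102 = -119920)
(-419498 + S)/((-183513 - 1*(-75274)) + 166539) = (-419498 - 119920)/((-183513 - 1*(-75274)) + 166539) = -539418/((-183513 + 75274) + 166539) = -539418/(-108239 + 166539) = -539418/58300 = -539418*1/58300 = -24519/2650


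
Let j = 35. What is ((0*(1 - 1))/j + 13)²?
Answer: 169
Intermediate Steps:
((0*(1 - 1))/j + 13)² = ((0*(1 - 1))/35 + 13)² = ((0*0)/35 + 13)² = ((1/35)*0 + 13)² = (0 + 13)² = 13² = 169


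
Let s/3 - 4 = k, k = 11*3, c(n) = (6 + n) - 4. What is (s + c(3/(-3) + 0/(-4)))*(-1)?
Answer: -112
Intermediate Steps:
c(n) = 2 + n
k = 33
s = 111 (s = 12 + 3*33 = 12 + 99 = 111)
(s + c(3/(-3) + 0/(-4)))*(-1) = (111 + (2 + (3/(-3) + 0/(-4))))*(-1) = (111 + (2 + (3*(-⅓) + 0*(-¼))))*(-1) = (111 + (2 + (-1 + 0)))*(-1) = (111 + (2 - 1))*(-1) = (111 + 1)*(-1) = 112*(-1) = -112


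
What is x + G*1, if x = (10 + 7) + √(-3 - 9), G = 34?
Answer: 51 + 2*I*√3 ≈ 51.0 + 3.4641*I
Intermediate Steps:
x = 17 + 2*I*√3 (x = 17 + √(-12) = 17 + 2*I*√3 ≈ 17.0 + 3.4641*I)
x + G*1 = (17 + 2*I*√3) + 34*1 = (17 + 2*I*√3) + 34 = 51 + 2*I*√3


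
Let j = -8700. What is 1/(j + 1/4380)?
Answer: -4380/38105999 ≈ -0.00011494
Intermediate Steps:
1/(j + 1/4380) = 1/(-8700 + 1/4380) = 1/(-38105999/4380) = -4380/38105999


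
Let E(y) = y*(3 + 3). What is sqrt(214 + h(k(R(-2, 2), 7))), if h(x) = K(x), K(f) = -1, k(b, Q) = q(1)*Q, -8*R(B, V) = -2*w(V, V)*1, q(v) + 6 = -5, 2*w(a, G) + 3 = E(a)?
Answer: sqrt(213) ≈ 14.595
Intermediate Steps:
E(y) = 6*y (E(y) = y*6 = 6*y)
w(a, G) = -3/2 + 3*a (w(a, G) = -3/2 + (6*a)/2 = -3/2 + 3*a)
q(v) = -11 (q(v) = -6 - 5 = -11)
R(B, V) = -3/8 + 3*V/4 (R(B, V) = -(-2*(-3/2 + 3*V))/8 = -(3 - 6*V)/8 = -3/8 + 3*V/4)
k(b, Q) = -11*Q
h(x) = -1
sqrt(214 + h(k(R(-2, 2), 7))) = sqrt(214 - 1) = sqrt(213)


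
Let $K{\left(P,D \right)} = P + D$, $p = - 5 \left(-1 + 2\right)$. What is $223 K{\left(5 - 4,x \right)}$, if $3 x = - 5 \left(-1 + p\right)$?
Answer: $2453$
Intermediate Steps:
$p = -5$ ($p = \left(-5\right) 1 = -5$)
$x = 10$ ($x = \frac{\left(-5\right) \left(-1 - 5\right)}{3} = \frac{\left(-5\right) \left(-6\right)}{3} = \frac{1}{3} \cdot 30 = 10$)
$K{\left(P,D \right)} = D + P$
$223 K{\left(5 - 4,x \right)} = 223 \left(10 + \left(5 - 4\right)\right) = 223 \left(10 + 1\right) = 223 \cdot 11 = 2453$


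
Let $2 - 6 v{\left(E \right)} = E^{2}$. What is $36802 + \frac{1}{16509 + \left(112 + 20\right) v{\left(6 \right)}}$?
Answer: $\frac{580036323}{15761} \approx 36802.0$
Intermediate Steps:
$v{\left(E \right)} = \frac{1}{3} - \frac{E^{2}}{6}$
$36802 + \frac{1}{16509 + \left(112 + 20\right) v{\left(6 \right)}} = 36802 + \frac{1}{16509 + \left(112 + 20\right) \left(\frac{1}{3} - \frac{6^{2}}{6}\right)} = 36802 + \frac{1}{16509 + 132 \left(\frac{1}{3} - 6\right)} = 36802 + \frac{1}{16509 + 132 \left(- \frac{17}{3}\right)} = 36802 + \frac{1}{16509 - 748} = 36802 + \frac{1}{15761} = \frac{580036323}{15761}$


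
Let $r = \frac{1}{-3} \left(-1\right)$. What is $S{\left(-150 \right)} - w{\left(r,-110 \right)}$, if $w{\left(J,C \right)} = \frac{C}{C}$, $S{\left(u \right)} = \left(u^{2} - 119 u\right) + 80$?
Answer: $40429$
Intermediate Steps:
$S{\left(u \right)} = 80 + u^{2} - 119 u$
$r = \frac{1}{3}$ ($r = \left(- \frac{1}{3}\right) \left(-1\right) = \frac{1}{3} \approx 0.33333$)
$w{\left(J,C \right)} = 1$
$S{\left(-150 \right)} - w{\left(r,-110 \right)} = \left(80 + \left(-150\right)^{2} - -17850\right) - 1 = \left(80 + 22500 + 17850\right) - 1 = 40430 - 1 = 40429$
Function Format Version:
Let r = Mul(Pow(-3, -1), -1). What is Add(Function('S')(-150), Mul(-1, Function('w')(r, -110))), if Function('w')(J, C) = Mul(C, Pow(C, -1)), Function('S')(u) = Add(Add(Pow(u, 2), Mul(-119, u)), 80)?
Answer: 40429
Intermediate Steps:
Function('S')(u) = Add(80, Pow(u, 2), Mul(-119, u))
r = Rational(1, 3) (r = Mul(Rational(-1, 3), -1) = Rational(1, 3) ≈ 0.33333)
Function('w')(J, C) = 1
Add(Function('S')(-150), Mul(-1, Function('w')(r, -110))) = Add(Add(80, Pow(-150, 2), Mul(-119, -150)), Mul(-1, 1)) = Add(Add(80, 22500, 17850), -1) = Add(40430, -1) = 40429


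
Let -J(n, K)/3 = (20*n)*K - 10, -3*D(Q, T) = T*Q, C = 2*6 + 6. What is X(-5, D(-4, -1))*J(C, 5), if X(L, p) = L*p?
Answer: -35800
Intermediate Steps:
C = 18 (C = 12 + 6 = 18)
D(Q, T) = -Q*T/3 (D(Q, T) = -T*Q/3 = -Q*T/3)
J(n, K) = 30 - 60*K*n (J(n, K) = -3*((20*n)*K - 10) = -3*(20*K*n - 10) = -3*(-10 + 20*K*n) = 30 - 60*K*n)
X(-5, D(-4, -1))*J(C, 5) = (-(-5)*(-4)*(-1)/3)*(30 - 60*5*18) = (-5*(-4/3))*(30 - 5400) = (20/3)*(-5370) = -35800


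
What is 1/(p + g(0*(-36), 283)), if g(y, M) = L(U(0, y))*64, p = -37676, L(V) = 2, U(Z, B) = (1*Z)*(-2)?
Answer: -1/37548 ≈ -2.6633e-5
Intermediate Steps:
U(Z, B) = -2*Z (U(Z, B) = Z*(-2) = -2*Z)
g(y, M) = 128 (g(y, M) = 2*64 = 128)
1/(p + g(0*(-36), 283)) = 1/(-37676 + 128) = 1/(-37548) = -1/37548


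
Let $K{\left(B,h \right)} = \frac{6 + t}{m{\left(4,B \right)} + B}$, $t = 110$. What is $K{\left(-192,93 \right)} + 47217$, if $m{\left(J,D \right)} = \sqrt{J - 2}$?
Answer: $\frac{870245391}{18431} - \frac{58 \sqrt{2}}{18431} \approx 47216.0$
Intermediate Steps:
$m{\left(J,D \right)} = \sqrt{-2 + J}$
$K{\left(B,h \right)} = \frac{116}{B + \sqrt{2}}$ ($K{\left(B,h \right)} = \frac{6 + 110}{\sqrt{-2 + 4} + B} = \frac{116}{\sqrt{2} + B} = \frac{116}{B + \sqrt{2}}$)
$K{\left(-192,93 \right)} + 47217 = \frac{116}{-192 + \sqrt{2}} + 47217 = 47217 + \frac{116}{-192 + \sqrt{2}}$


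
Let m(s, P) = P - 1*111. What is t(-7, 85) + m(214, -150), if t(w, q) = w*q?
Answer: -856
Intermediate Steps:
m(s, P) = -111 + P (m(s, P) = P - 111 = -111 + P)
t(w, q) = q*w
t(-7, 85) + m(214, -150) = 85*(-7) + (-111 - 150) = -595 - 261 = -856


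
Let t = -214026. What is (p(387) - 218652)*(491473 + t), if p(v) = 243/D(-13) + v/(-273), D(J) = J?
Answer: -5520962799414/91 ≈ -6.0670e+10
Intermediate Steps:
p(v) = -243/13 - v/273 (p(v) = 243/(-13) + v/(-273) = 243*(-1/13) + v*(-1/273) = -243/13 - v/273)
(p(387) - 218652)*(491473 + t) = ((-243/13 - 1/273*387) - 218652)*(491473 - 214026) = ((-243/13 - 129/91) - 218652)*277447 = (-1830/91 - 218652)*277447 = -19899162/91*277447 = -5520962799414/91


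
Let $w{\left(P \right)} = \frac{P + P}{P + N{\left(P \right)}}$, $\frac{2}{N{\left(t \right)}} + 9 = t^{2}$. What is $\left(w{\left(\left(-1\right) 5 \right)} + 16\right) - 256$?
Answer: $- \frac{9280}{39} \approx -237.95$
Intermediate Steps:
$N{\left(t \right)} = \frac{2}{-9 + t^{2}}$
$w{\left(P \right)} = \frac{2 P}{P + \frac{2}{-9 + P^{2}}}$ ($w{\left(P \right)} = \frac{P + P}{P + \frac{2}{-9 + P^{2}}} = \frac{2 P}{P + \frac{2}{-9 + P^{2}}}$)
$\left(w{\left(\left(-1\right) 5 \right)} + 16\right) - 256 = \left(\frac{2 \left(\left(-1\right) 5\right) \left(-9 + \left(\left(-1\right) 5\right)^{2}\right)}{2 + \left(-1\right) 5 \left(-9 + \left(\left(-1\right) 5\right)^{2}\right)} + 16\right) - 256 = \left(2 \left(-5\right) \frac{1}{2 - 5 \left(-9 + \left(-5\right)^{2}\right)} \left(-9 + \left(-5\right)^{2}\right) + 16\right) - 256 = \left(2 \left(-5\right) \frac{1}{2 - 5 \left(-9 + 25\right)} \left(-9 + 25\right) + 16\right) - 256 = \left(2 \left(-5\right) \frac{1}{2 - 80} \cdot 16 + 16\right) - 256 = \left(2 \left(-5\right) \frac{1}{-78} \cdot 16 + 16\right) - 256 = \left(2 \left(-5\right) \left(- \frac{1}{78}\right) 16 + 16\right) - 256 = \left(\frac{80}{39} + 16\right) - 256 = \frac{704}{39} - 256 = - \frac{9280}{39}$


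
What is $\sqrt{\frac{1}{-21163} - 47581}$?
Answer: $\frac{4 i \sqrt{1331889045422}}{21163} \approx 218.13 i$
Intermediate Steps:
$\sqrt{\frac{1}{-21163} - 47581} = \sqrt{- \frac{1}{21163} - 47581} = \sqrt{- \frac{1006956704}{21163}} = \frac{4 i \sqrt{1331889045422}}{21163}$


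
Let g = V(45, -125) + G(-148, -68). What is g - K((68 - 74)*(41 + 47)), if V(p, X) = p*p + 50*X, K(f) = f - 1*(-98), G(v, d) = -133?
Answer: -3928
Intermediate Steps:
K(f) = 98 + f (K(f) = f + 98 = 98 + f)
V(p, X) = p² + 50*X
g = -4358 (g = (45² + 50*(-125)) - 133 = (2025 - 6250) - 133 = -4225 - 133 = -4358)
g - K((68 - 74)*(41 + 47)) = -4358 - (98 + (68 - 74)*(41 + 47)) = -4358 - (98 - 6*88) = -4358 - (98 - 528) = -4358 - 1*(-430) = -4358 + 430 = -3928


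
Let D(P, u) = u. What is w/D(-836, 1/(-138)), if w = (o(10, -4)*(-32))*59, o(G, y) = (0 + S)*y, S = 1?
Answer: -1042176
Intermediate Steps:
o(G, y) = y (o(G, y) = (0 + 1)*y = 1*y = y)
w = 7552 (w = -4*(-32)*59 = 128*59 = 7552)
w/D(-836, 1/(-138)) = 7552/(1/(-138)) = 7552/(-1/138) = 7552*(-138) = -1042176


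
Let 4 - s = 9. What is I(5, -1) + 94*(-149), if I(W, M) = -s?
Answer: -14001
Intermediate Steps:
s = -5 (s = 4 - 1*9 = 4 - 9 = -5)
I(W, M) = 5 (I(W, M) = -1*(-5) = 5)
I(5, -1) + 94*(-149) = 5 + 94*(-149) = 5 - 14006 = -14001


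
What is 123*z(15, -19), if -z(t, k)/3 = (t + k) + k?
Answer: 8487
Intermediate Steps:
z(t, k) = -6*k - 3*t (z(t, k) = -3*((t + k) + k) = -3*((k + t) + k) = -3*(t + 2*k) = -6*k - 3*t)
123*z(15, -19) = 123*(-6*(-19) - 3*15) = 123*(114 - 45) = 123*69 = 8487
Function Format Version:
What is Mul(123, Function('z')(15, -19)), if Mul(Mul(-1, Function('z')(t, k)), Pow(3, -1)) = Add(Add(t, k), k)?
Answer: 8487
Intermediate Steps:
Function('z')(t, k) = Add(Mul(-6, k), Mul(-3, t)) (Function('z')(t, k) = Mul(-3, Add(Add(t, k), k)) = Mul(-3, Add(Add(k, t), k)) = Mul(-3, Add(t, Mul(2, k))) = Add(Mul(-6, k), Mul(-3, t)))
Mul(123, Function('z')(15, -19)) = Mul(123, Add(Mul(-6, -19), Mul(-3, 15))) = Mul(123, Add(114, -45)) = Mul(123, 69) = 8487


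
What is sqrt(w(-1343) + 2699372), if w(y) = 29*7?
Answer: 5*sqrt(107983) ≈ 1643.0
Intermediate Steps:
w(y) = 203
sqrt(w(-1343) + 2699372) = sqrt(203 + 2699372) = sqrt(2699575) = 5*sqrt(107983)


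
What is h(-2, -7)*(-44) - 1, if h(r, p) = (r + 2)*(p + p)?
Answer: -1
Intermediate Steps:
h(r, p) = 2*p*(2 + r) (h(r, p) = (2 + r)*(2*p) = 2*p*(2 + r))
h(-2, -7)*(-44) - 1 = (2*(-7)*(2 - 2))*(-44) - 1 = (2*(-7)*0)*(-44) - 1 = 0*(-44) - 1 = 0 - 1 = -1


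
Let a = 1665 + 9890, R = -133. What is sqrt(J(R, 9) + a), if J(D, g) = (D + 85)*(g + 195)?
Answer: sqrt(1763) ≈ 41.988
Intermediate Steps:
J(D, g) = (85 + D)*(195 + g)
a = 11555
sqrt(J(R, 9) + a) = sqrt((16575 + 85*9 + 195*(-133) - 133*9) + 11555) = sqrt((16575 + 765 - 25935 - 1197) + 11555) = sqrt(-9792 + 11555) = sqrt(1763)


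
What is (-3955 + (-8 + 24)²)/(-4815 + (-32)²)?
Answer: 3699/3791 ≈ 0.97573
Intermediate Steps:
(-3955 + (-8 + 24)²)/(-4815 + (-32)²) = (-3955 + 16²)/(-4815 + 1024) = (-3955 + 256)/(-3791) = -3699*(-1/3791) = 3699/3791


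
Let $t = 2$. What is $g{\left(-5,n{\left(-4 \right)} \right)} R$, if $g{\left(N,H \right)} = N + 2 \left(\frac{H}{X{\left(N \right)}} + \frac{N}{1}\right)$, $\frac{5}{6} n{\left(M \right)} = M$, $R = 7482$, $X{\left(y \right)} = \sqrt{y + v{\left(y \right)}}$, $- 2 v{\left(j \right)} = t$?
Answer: $-112230 + \frac{59856 i \sqrt{6}}{5} \approx -1.1223 \cdot 10^{5} + 29323.0 i$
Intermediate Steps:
$v{\left(j \right)} = -1$ ($v{\left(j \right)} = \left(- \frac{1}{2}\right) 2 = -1$)
$X{\left(y \right)} = \sqrt{-1 + y}$ ($X{\left(y \right)} = \sqrt{y - 1} = \sqrt{-1 + y}$)
$n{\left(M \right)} = \frac{6 M}{5}$
$g{\left(N,H \right)} = 3 N + \frac{2 H}{\sqrt{-1 + N}}$ ($g{\left(N,H \right)} = N + 2 \left(\frac{H}{\sqrt{-1 + N}} + \frac{N}{1}\right) = N + 2 \left(\frac{H}{\sqrt{-1 + N}} + N 1\right) = N + 2 \left(\frac{H}{\sqrt{-1 + N}} + N\right) = N + 2 \left(N + \frac{H}{\sqrt{-1 + N}}\right) = N + \left(2 N + \frac{2 H}{\sqrt{-1 + N}}\right) = 3 N + \frac{2 H}{\sqrt{-1 + N}}$)
$g{\left(-5,n{\left(-4 \right)} \right)} R = \left(3 \left(-5\right) + \frac{2 \cdot \frac{6}{5} \left(-4\right)}{\sqrt{-1 - 5}}\right) 7482 = \left(-15 + 2 \left(- \frac{24}{5}\right) \frac{1}{\sqrt{-6}}\right) 7482 = \left(-15 + 2 \left(- \frac{24}{5}\right) \left(- \frac{i \sqrt{6}}{6}\right)\right) 7482 = \left(-15 + \frac{8 i \sqrt{6}}{5}\right) 7482 = -112230 + \frac{59856 i \sqrt{6}}{5}$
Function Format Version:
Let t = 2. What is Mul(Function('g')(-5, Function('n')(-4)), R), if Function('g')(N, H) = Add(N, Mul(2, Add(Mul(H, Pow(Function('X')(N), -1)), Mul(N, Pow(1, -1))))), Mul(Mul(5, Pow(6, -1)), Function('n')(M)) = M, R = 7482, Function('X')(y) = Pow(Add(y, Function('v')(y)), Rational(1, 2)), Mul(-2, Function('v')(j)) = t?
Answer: Add(-112230, Mul(Rational(59856, 5), I, Pow(6, Rational(1, 2)))) ≈ Add(-1.1223e+5, Mul(29323., I))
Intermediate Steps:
Function('v')(j) = -1 (Function('v')(j) = Mul(Rational(-1, 2), 2) = -1)
Function('X')(y) = Pow(Add(-1, y), Rational(1, 2)) (Function('X')(y) = Pow(Add(y, -1), Rational(1, 2)) = Pow(Add(-1, y), Rational(1, 2)))
Function('n')(M) = Mul(Rational(6, 5), M)
Function('g')(N, H) = Add(Mul(3, N), Mul(2, H, Pow(Add(-1, N), Rational(-1, 2)))) (Function('g')(N, H) = Add(N, Mul(2, Add(Mul(H, Pow(Pow(Add(-1, N), Rational(1, 2)), -1)), Mul(N, Pow(1, -1))))) = Add(N, Mul(2, Add(Mul(H, Pow(Add(-1, N), Rational(-1, 2))), Mul(N, 1)))) = Add(N, Mul(2, Add(Mul(H, Pow(Add(-1, N), Rational(-1, 2))), N))) = Add(N, Mul(2, Add(N, Mul(H, Pow(Add(-1, N), Rational(-1, 2)))))) = Add(N, Add(Mul(2, N), Mul(2, H, Pow(Add(-1, N), Rational(-1, 2))))) = Add(Mul(3, N), Mul(2, H, Pow(Add(-1, N), Rational(-1, 2)))))
Mul(Function('g')(-5, Function('n')(-4)), R) = Mul(Add(Mul(3, -5), Mul(2, Mul(Rational(6, 5), -4), Pow(Add(-1, -5), Rational(-1, 2)))), 7482) = Mul(Add(-15, Mul(2, Rational(-24, 5), Pow(-6, Rational(-1, 2)))), 7482) = Mul(Add(-15, Mul(2, Rational(-24, 5), Mul(Rational(-1, 6), I, Pow(6, Rational(1, 2))))), 7482) = Mul(Add(-15, Mul(Rational(8, 5), I, Pow(6, Rational(1, 2)))), 7482) = Add(-112230, Mul(Rational(59856, 5), I, Pow(6, Rational(1, 2))))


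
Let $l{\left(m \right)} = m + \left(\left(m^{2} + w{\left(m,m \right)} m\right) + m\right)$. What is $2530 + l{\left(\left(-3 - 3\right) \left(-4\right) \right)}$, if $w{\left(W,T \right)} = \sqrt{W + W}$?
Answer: $3154 + 96 \sqrt{3} \approx 3320.3$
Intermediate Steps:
$w{\left(W,T \right)} = \sqrt{2} \sqrt{W}$ ($w{\left(W,T \right)} = \sqrt{2 W} = \sqrt{2} \sqrt{W}$)
$l{\left(m \right)} = m^{2} + 2 m + \sqrt{2} m^{\frac{3}{2}}$ ($l{\left(m \right)} = m + \left(\left(m^{2} + \sqrt{2} \sqrt{m} m\right) + m\right) = m + \left(\left(m^{2} + \sqrt{2} m^{\frac{3}{2}}\right) + m\right) = m + \left(m + m^{2} + \sqrt{2} m^{\frac{3}{2}}\right) = m^{2} + 2 m + \sqrt{2} m^{\frac{3}{2}}$)
$2530 + l{\left(\left(-3 - 3\right) \left(-4\right) \right)} = 2530 + \left(-3 - 3\right) \left(-4\right) \left(2 + \left(-3 - 3\right) \left(-4\right) + \sqrt{2} \sqrt{\left(-3 - 3\right) \left(-4\right)}\right) = 2530 + \left(-6\right) \left(-4\right) \left(2 - -24 + \sqrt{2} \sqrt{\left(-6\right) \left(-4\right)}\right) = 2530 + 24 \left(2 + 24 + \sqrt{2} \sqrt{24}\right) = 2530 + 24 \left(2 + 24 + \sqrt{2} \cdot 2 \sqrt{6}\right) = 2530 + 24 \left(2 + 24 + 4 \sqrt{3}\right) = 2530 + 24 \left(26 + 4 \sqrt{3}\right) = 2530 + \left(624 + 96 \sqrt{3}\right) = 3154 + 96 \sqrt{3}$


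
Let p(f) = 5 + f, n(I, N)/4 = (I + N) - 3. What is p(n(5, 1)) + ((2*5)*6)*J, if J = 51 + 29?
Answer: 4817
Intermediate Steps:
n(I, N) = -12 + 4*I + 4*N (n(I, N) = 4*((I + N) - 3) = 4*(-3 + I + N) = -12 + 4*I + 4*N)
J = 80
p(n(5, 1)) + ((2*5)*6)*J = (5 + (-12 + 4*5 + 4*1)) + ((2*5)*6)*80 = (5 + (-12 + 20 + 4)) + (10*6)*80 = (5 + 12) + 60*80 = 17 + 4800 = 4817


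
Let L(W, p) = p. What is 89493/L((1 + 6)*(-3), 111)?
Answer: 29831/37 ≈ 806.24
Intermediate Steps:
89493/L((1 + 6)*(-3), 111) = 89493/111 = 89493*(1/111) = 29831/37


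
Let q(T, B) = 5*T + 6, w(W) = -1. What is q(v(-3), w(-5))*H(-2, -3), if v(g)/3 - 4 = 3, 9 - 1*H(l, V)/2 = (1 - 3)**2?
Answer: 1110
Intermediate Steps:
H(l, V) = 10 (H(l, V) = 18 - 2*(1 - 3)**2 = 18 - 2*(-2)**2 = 18 - 2*4 = 18 - 8 = 10)
v(g) = 21 (v(g) = 12 + 3*3 = 12 + 9 = 21)
q(T, B) = 6 + 5*T
q(v(-3), w(-5))*H(-2, -3) = (6 + 5*21)*10 = (6 + 105)*10 = 111*10 = 1110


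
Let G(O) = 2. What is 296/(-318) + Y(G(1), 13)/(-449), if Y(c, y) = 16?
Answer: -68996/71391 ≈ -0.96645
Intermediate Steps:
296/(-318) + Y(G(1), 13)/(-449) = 296/(-318) + 16/(-449) = 296*(-1/318) + 16*(-1/449) = -148/159 - 16/449 = -68996/71391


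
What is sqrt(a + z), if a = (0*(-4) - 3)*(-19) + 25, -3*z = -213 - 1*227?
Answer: 7*sqrt(42)/3 ≈ 15.122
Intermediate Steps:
z = 440/3 (z = -(-213 - 1*227)/3 = -(-213 - 227)/3 = -1/3*(-440) = 440/3 ≈ 146.67)
a = 82 (a = (0 - 3)*(-19) + 25 = -3*(-19) + 25 = 57 + 25 = 82)
sqrt(a + z) = sqrt(82 + 440/3) = sqrt(686/3) = 7*sqrt(42)/3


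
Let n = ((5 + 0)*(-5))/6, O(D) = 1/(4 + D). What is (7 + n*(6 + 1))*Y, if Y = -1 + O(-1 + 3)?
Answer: 665/36 ≈ 18.472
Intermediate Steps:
n = -25/6 (n = (5*(-5))*(⅙) = -25*⅙ = -25/6 ≈ -4.1667)
Y = -⅚ (Y = -1 + 1/(4 + (-1 + 3)) = -1 + 1/(4 + 2) = -1 + 1/6 = -1 + ⅙ = -⅚ ≈ -0.83333)
(7 + n*(6 + 1))*Y = (7 - 25*(6 + 1)/6)*(-⅚) = (7 - 25/6*7)*(-⅚) = (7 - 175/6)*(-⅚) = -133/6*(-⅚) = 665/36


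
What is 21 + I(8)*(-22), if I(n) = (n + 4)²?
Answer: -3147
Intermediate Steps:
I(n) = (4 + n)²
21 + I(8)*(-22) = 21 + (4 + 8)²*(-22) = 21 + 12²*(-22) = 21 + 144*(-22) = 21 - 3168 = -3147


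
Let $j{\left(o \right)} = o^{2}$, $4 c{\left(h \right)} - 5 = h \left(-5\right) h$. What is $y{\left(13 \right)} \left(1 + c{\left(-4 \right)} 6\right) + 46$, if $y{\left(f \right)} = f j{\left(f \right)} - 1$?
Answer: $-244808$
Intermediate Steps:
$c{\left(h \right)} = \frac{5}{4} - \frac{5 h^{2}}{4}$ ($c{\left(h \right)} = \frac{5}{4} + \frac{h \left(-5\right) h}{4} = \frac{5}{4} + \frac{- 5 h h}{4} = \frac{5}{4} + \frac{\left(-5\right) h^{2}}{4} = \frac{5}{4} - \frac{5 h^{2}}{4}$)
$y{\left(f \right)} = -1 + f^{3}$ ($y{\left(f \right)} = f f^{2} - 1 = f^{3} - 1 = -1 + f^{3}$)
$y{\left(13 \right)} \left(1 + c{\left(-4 \right)} 6\right) + 46 = \left(-1 + 13^{3}\right) \left(1 + \left(\frac{5}{4} - \frac{5 \left(-4\right)^{2}}{4}\right) 6\right) + 46 = \left(-1 + 2197\right) \left(1 + \left(\frac{5}{4} - 20\right) 6\right) + 46 = 2196 \left(1 + \left(\frac{5}{4} - 20\right) 6\right) + 46 = 2196 \left(1 - \frac{225}{2}\right) + 46 = 2196 \left(- \frac{223}{2}\right) + 46 = -244854 + 46 = -244808$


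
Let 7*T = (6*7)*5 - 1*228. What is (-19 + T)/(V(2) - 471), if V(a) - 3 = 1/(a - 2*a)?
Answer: 302/6559 ≈ 0.046044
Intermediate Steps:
V(a) = 3 - 1/a (V(a) = 3 + 1/(a - 2*a) = 3 + 1/(-a) = 3 - 1/a)
T = -18/7 (T = ((6*7)*5 - 1*228)/7 = (42*5 - 228)/7 = (210 - 228)/7 = (⅐)*(-18) = -18/7 ≈ -2.5714)
(-19 + T)/(V(2) - 471) = (-19 - 18/7)/((3 - 1/2) - 471) = -151/(7*((3 - 1*½) - 471)) = -151/(7*((3 - ½) - 471)) = -151/(7*(5/2 - 471)) = -151/(7*(-937/2)) = -151/7*(-2/937) = 302/6559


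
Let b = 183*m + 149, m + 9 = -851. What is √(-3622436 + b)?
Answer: 3*I*√419963 ≈ 1944.1*I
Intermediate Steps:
m = -860 (m = -9 - 851 = -860)
b = -157231 (b = 183*(-860) + 149 = -157380 + 149 = -157231)
√(-3622436 + b) = √(-3622436 - 157231) = √(-3779667) = 3*I*√419963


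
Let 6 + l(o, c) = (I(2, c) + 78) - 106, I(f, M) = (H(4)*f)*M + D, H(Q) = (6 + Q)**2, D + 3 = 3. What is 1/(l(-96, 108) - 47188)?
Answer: -1/25622 ≈ -3.9029e-5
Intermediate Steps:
D = 0 (D = -3 + 3 = 0)
I(f, M) = 100*M*f (I(f, M) = ((6 + 4)**2*f)*M + 0 = (10**2*f)*M + 0 = (100*f)*M + 0 = 100*M*f + 0 = 100*M*f)
l(o, c) = -34 + 200*c (l(o, c) = -6 + ((100*c*2 + 78) - 106) = -6 + ((200*c + 78) - 106) = -6 + ((78 + 200*c) - 106) = -6 + (-28 + 200*c) = -34 + 200*c)
1/(l(-96, 108) - 47188) = 1/((-34 + 200*108) - 47188) = 1/((-34 + 21600) - 47188) = 1/(21566 - 47188) = 1/(-25622) = -1/25622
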